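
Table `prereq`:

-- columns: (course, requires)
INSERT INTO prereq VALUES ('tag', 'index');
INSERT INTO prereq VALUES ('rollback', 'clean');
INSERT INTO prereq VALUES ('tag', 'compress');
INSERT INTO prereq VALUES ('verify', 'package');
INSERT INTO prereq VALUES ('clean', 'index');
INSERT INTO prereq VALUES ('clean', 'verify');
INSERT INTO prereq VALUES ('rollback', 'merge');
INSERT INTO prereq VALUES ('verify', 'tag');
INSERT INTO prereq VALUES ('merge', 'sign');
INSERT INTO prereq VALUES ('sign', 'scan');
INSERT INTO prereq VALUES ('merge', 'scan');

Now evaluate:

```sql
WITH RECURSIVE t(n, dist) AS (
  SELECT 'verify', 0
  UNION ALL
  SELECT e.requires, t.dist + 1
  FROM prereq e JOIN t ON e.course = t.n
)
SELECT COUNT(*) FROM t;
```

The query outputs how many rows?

5

Base: (verify, dist=0).
Iteration 1: edges from {verify} -> (package, dist=1), (tag, dist=1).
Iteration 2: edges from {package,tag} -> (compress, dist=2), (index, dist=2).
Iteration 3: no outgoing edges from {compress,index}; recursion stops.
Total rows emitted: 5.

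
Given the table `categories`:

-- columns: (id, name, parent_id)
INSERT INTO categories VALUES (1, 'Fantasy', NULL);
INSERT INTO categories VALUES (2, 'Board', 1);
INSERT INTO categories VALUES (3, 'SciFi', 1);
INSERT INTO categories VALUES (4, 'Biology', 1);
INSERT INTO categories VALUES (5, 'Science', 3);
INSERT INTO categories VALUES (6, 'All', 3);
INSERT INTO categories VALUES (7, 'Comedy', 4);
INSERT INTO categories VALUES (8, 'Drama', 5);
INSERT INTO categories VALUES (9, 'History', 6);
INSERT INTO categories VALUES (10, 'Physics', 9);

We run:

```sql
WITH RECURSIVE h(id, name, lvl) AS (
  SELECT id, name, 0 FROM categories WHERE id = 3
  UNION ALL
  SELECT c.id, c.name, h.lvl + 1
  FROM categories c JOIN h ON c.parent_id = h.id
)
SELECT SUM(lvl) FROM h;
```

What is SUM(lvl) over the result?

Base: id=3 (SciFi) at lvl 0.
Iteration 1: rows with parent_id in {3} -> Science (id 5, lvl 1), All (id 6, lvl 1).
Iteration 2: rows with parent_id in {5,6} -> Drama (id 8, lvl 2), History (id 9, lvl 2).
Iteration 3: rows with parent_id in {8,9} -> Physics (id 10, lvl 3).
Iteration 4: no rows with parent_id in {10}; recursion stops.
SUM(lvl) = 0 + 1 + 1 + 2 + 2 + 3 = 9.

9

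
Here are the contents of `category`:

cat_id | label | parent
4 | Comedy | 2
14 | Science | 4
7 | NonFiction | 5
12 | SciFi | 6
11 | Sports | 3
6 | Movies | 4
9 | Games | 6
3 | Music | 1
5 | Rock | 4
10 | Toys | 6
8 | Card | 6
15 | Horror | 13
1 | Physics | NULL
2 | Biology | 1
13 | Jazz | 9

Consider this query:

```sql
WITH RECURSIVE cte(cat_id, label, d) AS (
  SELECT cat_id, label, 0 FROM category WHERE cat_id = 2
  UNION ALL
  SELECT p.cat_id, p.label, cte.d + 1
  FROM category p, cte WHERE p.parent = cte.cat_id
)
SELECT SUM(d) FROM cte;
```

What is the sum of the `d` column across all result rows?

Base: cat_id=2 (Biology) at d 0.
Iteration 1: rows with parent in {2} -> Comedy (id 4, d 1).
Iteration 2: rows with parent in {4} -> Rock (id 5, d 2), Movies (id 6, d 2), Science (id 14, d 2).
Iteration 3: rows with parent in {5,6,14} -> NonFiction (id 7, d 3), Card (id 8, d 3), Games (id 9, d 3), Toys (id 10, d 3), SciFi (id 12, d 3).
Iteration 4: rows with parent in {7,8,9,10,12} -> Jazz (id 13, d 4).
Iteration 5: rows with parent in {13} -> Horror (id 15, d 5).
Iteration 6: no rows with parent in {15}; recursion stops.
SUM(d) = 0 + 1 + 2 + 2 + 2 + 3 + 3 + 3 + 3 + 3 + 4 + 5 = 31.

31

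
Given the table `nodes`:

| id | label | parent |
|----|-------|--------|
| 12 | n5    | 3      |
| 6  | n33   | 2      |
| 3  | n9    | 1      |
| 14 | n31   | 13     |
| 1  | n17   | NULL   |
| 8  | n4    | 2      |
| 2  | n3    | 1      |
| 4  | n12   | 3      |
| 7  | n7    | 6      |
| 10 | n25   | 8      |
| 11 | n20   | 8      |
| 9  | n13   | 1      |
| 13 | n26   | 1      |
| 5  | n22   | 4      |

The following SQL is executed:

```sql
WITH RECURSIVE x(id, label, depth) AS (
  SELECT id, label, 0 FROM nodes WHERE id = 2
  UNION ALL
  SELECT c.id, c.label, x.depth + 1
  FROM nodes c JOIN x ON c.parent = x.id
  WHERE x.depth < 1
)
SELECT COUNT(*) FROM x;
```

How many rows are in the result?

3

Base: id=2 (n3) at depth 0.
Iteration 1: rows with parent in {2} -> n33 (id 6, depth 1), n4 (id 8, depth 1).
Iteration 2: depth < 1 fails for all current rows; recursion stops.
Total rows emitted: 3.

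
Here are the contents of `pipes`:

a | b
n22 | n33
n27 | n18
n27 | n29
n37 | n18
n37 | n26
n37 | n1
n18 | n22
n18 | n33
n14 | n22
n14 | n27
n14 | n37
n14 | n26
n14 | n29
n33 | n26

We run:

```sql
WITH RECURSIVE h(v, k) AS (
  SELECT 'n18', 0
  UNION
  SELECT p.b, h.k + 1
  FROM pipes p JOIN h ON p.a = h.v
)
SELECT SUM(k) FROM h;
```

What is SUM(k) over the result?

9

Base: (n18, k=0).
Iteration 1: edges from {n18} -> (n22, k=1), (n33, k=1).
Iteration 2: edges from {n22,n33} -> (n26, k=2), (n33, k=2).
Iteration 3: edges from {n26,n33} -> (n26, k=3).
Iteration 4: no outgoing edges from {n26}; recursion stops.
SUM(k) = 0 + 1 + 1 + 2 + 2 + 3 = 9.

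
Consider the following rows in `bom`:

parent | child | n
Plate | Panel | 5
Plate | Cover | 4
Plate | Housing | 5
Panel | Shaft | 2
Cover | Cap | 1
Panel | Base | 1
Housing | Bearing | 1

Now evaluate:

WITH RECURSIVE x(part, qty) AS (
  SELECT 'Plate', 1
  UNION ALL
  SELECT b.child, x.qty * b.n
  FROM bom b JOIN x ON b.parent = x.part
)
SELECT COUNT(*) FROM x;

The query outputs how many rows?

8

Base: (Plate, qty=1).
Iteration 1: components of {Plate} -> Cover = 1*4 = 4, Housing = 1*5 = 5, Panel = 1*5 = 5.
Iteration 2: components of {Cover,Housing,Panel} -> Base = 5*1 = 5, Bearing = 5*1 = 5, Cap = 4*1 = 4, Shaft = 5*2 = 10.
Iteration 3: no further components; recursion stops.
Total rows emitted: 8.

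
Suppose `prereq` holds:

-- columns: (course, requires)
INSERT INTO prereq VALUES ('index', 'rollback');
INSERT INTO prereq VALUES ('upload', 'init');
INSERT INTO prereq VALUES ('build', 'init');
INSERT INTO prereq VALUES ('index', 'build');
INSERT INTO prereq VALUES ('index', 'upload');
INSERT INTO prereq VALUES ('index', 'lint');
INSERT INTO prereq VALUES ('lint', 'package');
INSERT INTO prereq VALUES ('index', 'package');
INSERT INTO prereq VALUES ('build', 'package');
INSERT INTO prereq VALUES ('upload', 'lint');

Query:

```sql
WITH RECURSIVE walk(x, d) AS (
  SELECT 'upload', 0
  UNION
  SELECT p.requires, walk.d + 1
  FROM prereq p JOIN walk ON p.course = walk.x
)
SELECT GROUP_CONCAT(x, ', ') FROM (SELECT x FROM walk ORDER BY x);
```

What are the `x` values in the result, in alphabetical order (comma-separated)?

Base: (upload, d=0).
Iteration 1: edges from {upload} -> (init, d=1), (lint, d=1).
Iteration 2: edges from {init,lint} -> (package, d=2).
Iteration 3: no outgoing edges from {package}; recursion stops.

init, lint, package, upload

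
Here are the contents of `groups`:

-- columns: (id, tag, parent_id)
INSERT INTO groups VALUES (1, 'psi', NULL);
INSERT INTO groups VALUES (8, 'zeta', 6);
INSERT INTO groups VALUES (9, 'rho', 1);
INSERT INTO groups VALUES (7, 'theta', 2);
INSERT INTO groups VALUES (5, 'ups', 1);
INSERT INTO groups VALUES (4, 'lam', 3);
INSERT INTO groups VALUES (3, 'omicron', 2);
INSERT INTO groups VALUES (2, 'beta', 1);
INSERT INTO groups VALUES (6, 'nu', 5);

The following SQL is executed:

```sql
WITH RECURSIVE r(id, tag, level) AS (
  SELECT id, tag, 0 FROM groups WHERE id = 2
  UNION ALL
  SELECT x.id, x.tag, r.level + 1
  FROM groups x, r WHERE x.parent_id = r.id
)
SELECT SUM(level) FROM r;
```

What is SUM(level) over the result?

4

Base: id=2 (beta) at level 0.
Iteration 1: rows with parent_id in {2} -> omicron (id 3, level 1), theta (id 7, level 1).
Iteration 2: rows with parent_id in {3,7} -> lam (id 4, level 2).
Iteration 3: no rows with parent_id in {4}; recursion stops.
SUM(level) = 0 + 1 + 1 + 2 = 4.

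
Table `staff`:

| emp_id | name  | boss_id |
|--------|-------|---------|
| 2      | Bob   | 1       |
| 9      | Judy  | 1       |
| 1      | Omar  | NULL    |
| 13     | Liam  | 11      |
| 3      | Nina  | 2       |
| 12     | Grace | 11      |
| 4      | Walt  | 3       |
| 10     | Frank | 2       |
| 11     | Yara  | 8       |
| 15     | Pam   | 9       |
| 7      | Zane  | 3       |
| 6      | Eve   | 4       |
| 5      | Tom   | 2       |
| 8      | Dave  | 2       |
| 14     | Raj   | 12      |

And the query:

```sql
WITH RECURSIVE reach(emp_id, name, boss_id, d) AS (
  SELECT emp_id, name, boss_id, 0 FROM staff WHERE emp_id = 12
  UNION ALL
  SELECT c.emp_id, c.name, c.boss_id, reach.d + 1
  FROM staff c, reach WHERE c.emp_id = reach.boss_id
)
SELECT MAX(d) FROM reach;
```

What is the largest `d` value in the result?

Base: emp_id=12 (Grace), boss_id=11, d 0.
Iteration 1: join on emp_id=11 -> Yara (id 11, boss_id=8, d 1).
Iteration 2: join on emp_id=8 -> Dave (id 8, boss_id=2, d 2).
Iteration 3: join on emp_id=2 -> Bob (id 2, boss_id=1, d 3).
Iteration 4: join on emp_id=1 -> Omar (id 1, boss_id=NULL, d 4).
Iteration 5: boss_id is NULL; no match; recursion stops.
d values: 0, 1, 2, 3, 4; the maximum is 4.

4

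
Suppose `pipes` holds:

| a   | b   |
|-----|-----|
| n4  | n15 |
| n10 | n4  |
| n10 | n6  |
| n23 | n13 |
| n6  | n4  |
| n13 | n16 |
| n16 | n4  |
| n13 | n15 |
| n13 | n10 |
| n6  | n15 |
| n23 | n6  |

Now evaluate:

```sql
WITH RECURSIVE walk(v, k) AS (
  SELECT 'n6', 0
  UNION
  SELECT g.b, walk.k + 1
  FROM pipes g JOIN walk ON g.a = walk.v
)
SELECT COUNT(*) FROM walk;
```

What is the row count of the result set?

Base: (n6, k=0).
Iteration 1: edges from {n6} -> (n15, k=1), (n4, k=1).
Iteration 2: edges from {n15,n4} -> (n15, k=2).
Iteration 3: no outgoing edges from {n15}; recursion stops.
Total rows emitted: 4.

4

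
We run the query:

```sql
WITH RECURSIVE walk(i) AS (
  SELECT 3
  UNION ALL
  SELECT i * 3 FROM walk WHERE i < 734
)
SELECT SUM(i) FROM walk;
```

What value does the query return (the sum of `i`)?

3279

Base: i=3.
Iteration 1: 3 < 734 holds -> i = 3 * 3 = 9.
Iteration 2: 9 < 734 holds -> i = 9 * 3 = 27.
Iteration 3: 27 < 734 holds -> i = 27 * 3 = 81.
Iteration 4: 81 < 734 holds -> i = 81 * 3 = 243.
Iteration 5: 243 < 734 holds -> i = 243 * 3 = 729.
Iteration 6: 729 < 734 holds -> i = 729 * 3 = 2187.
Iteration 7: 2187 < 734 fails; recursion stops.
SUM(i) = 3 + 9 + 27 + 81 + 243 + 729 + 2187 = 3279.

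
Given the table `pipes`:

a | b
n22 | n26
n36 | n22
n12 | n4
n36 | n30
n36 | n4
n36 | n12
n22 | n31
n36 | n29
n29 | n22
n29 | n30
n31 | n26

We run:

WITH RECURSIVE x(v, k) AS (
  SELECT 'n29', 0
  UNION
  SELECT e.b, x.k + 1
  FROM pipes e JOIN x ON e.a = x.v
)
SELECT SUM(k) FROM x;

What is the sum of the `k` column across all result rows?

Base: (n29, k=0).
Iteration 1: edges from {n29} -> (n22, k=1), (n30, k=1).
Iteration 2: edges from {n22,n30} -> (n26, k=2), (n31, k=2).
Iteration 3: edges from {n26,n31} -> (n26, k=3).
Iteration 4: no outgoing edges from {n26}; recursion stops.
SUM(k) = 0 + 1 + 1 + 2 + 2 + 3 = 9.

9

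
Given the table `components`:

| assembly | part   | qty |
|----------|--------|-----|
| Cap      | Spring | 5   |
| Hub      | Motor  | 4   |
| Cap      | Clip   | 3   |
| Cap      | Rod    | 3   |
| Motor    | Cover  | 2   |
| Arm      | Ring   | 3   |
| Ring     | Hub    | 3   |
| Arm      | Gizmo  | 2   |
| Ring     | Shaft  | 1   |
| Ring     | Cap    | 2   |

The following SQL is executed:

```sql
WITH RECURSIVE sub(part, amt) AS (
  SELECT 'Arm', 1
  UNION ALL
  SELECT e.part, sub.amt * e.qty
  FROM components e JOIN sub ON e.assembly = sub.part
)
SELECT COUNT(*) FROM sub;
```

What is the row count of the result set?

Base: (Arm, amt=1).
Iteration 1: components of {Arm} -> Gizmo = 1*2 = 2, Ring = 1*3 = 3.
Iteration 2: components of {Gizmo,Ring} -> Cap = 3*2 = 6, Hub = 3*3 = 9, Shaft = 3*1 = 3.
Iteration 3: components of {Cap,Hub,Shaft} -> Clip = 6*3 = 18, Motor = 9*4 = 36, Rod = 6*3 = 18, Spring = 6*5 = 30.
Iteration 4: components of {Clip,Motor,Rod,Spring} -> Cover = 36*2 = 72.
Iteration 5: no further components; recursion stops.
Total rows emitted: 11.

11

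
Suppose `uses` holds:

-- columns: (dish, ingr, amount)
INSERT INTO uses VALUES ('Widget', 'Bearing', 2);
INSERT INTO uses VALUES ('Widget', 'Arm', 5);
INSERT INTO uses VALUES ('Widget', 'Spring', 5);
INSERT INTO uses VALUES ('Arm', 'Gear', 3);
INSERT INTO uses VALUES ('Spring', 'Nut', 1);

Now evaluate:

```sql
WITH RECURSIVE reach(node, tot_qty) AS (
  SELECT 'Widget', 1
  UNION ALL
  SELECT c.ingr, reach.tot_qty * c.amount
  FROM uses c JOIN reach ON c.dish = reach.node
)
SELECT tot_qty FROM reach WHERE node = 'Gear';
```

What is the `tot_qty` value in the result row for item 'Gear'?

Base: (Widget, tot_qty=1).
Iteration 1: components of {Widget} -> Arm = 1*5 = 5, Bearing = 1*2 = 2, Spring = 1*5 = 5.
Iteration 2: components of {Arm,Bearing,Spring} -> Gear = 5*3 = 15, Nut = 5*1 = 5.
Iteration 3: no further components; recursion stops.

15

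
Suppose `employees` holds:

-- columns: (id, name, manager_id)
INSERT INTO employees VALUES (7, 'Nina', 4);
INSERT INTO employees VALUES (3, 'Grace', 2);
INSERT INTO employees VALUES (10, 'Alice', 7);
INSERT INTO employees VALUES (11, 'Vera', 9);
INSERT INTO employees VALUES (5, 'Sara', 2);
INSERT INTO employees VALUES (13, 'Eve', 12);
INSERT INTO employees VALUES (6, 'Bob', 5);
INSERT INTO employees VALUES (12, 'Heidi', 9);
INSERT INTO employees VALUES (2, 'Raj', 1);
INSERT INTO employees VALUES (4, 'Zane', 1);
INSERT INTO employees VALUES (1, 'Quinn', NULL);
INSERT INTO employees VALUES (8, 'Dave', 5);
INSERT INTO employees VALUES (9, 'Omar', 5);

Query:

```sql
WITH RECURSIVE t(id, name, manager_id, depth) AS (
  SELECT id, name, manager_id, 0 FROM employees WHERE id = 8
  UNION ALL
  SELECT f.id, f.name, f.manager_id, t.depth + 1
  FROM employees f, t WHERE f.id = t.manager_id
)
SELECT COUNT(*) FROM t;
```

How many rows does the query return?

4

Base: id=8 (Dave), manager_id=5, depth 0.
Iteration 1: join on id=5 -> Sara (id 5, manager_id=2, depth 1).
Iteration 2: join on id=2 -> Raj (id 2, manager_id=1, depth 2).
Iteration 3: join on id=1 -> Quinn (id 1, manager_id=NULL, depth 3).
Iteration 4: manager_id is NULL; no match; recursion stops.
Total rows emitted: 4.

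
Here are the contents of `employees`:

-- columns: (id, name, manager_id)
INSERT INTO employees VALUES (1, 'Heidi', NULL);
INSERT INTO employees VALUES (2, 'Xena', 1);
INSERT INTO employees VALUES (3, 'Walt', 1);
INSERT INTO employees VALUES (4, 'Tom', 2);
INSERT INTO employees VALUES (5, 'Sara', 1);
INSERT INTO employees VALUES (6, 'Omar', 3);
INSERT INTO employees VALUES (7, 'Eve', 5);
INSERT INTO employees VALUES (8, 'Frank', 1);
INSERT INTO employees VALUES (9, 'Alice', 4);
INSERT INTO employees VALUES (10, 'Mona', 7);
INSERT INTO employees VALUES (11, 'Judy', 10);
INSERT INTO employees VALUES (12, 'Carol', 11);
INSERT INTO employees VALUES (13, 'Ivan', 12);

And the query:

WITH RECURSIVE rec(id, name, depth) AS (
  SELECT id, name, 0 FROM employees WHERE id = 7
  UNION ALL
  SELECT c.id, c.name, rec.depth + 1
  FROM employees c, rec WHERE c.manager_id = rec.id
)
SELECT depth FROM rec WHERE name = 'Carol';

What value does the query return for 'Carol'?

Base: id=7 (Eve) at depth 0.
Iteration 1: rows with manager_id in {7} -> Mona (id 10, depth 1).
Iteration 2: rows with manager_id in {10} -> Judy (id 11, depth 2).
Iteration 3: rows with manager_id in {11} -> Carol (id 12, depth 3).
Iteration 4: rows with manager_id in {12} -> Ivan (id 13, depth 4).
Iteration 5: no rows with manager_id in {13}; recursion stops.

3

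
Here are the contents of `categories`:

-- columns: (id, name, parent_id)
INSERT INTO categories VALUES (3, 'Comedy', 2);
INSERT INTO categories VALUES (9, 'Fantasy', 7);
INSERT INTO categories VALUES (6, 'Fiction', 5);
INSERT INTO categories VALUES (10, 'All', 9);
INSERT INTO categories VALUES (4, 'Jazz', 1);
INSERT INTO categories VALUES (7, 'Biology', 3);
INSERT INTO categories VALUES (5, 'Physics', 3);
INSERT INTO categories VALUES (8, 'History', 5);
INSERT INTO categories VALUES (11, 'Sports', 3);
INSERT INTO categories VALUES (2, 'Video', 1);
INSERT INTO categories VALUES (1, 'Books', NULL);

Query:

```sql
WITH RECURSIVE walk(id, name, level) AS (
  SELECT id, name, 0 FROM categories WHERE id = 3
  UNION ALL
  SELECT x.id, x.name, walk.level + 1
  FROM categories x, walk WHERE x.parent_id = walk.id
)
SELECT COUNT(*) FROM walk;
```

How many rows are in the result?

Base: id=3 (Comedy) at level 0.
Iteration 1: rows with parent_id in {3} -> Physics (id 5, level 1), Biology (id 7, level 1), Sports (id 11, level 1).
Iteration 2: rows with parent_id in {5,7,11} -> Fiction (id 6, level 2), History (id 8, level 2), Fantasy (id 9, level 2).
Iteration 3: rows with parent_id in {6,8,9} -> All (id 10, level 3).
Iteration 4: no rows with parent_id in {10}; recursion stops.
Total rows emitted: 8.

8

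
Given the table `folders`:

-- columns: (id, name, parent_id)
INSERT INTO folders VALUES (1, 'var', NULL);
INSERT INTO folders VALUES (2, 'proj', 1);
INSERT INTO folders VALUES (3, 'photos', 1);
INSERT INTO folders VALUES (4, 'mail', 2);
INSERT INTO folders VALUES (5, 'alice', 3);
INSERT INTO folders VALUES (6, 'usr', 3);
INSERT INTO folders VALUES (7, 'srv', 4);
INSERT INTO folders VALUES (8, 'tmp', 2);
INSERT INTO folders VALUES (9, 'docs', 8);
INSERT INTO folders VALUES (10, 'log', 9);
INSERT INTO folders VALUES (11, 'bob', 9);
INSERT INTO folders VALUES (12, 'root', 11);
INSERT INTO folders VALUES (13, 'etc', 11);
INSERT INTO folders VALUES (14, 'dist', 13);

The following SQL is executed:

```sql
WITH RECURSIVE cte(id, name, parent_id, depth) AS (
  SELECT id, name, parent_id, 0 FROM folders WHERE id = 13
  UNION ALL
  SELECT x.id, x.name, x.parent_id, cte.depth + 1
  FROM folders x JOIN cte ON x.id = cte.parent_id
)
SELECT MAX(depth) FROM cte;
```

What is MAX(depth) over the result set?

Base: id=13 (etc), parent_id=11, depth 0.
Iteration 1: join on id=11 -> bob (id 11, parent_id=9, depth 1).
Iteration 2: join on id=9 -> docs (id 9, parent_id=8, depth 2).
Iteration 3: join on id=8 -> tmp (id 8, parent_id=2, depth 3).
Iteration 4: join on id=2 -> proj (id 2, parent_id=1, depth 4).
Iteration 5: join on id=1 -> var (id 1, parent_id=NULL, depth 5).
Iteration 6: parent_id is NULL; no match; recursion stops.
depth values: 0, 1, 2, 3, 4, 5; the maximum is 5.

5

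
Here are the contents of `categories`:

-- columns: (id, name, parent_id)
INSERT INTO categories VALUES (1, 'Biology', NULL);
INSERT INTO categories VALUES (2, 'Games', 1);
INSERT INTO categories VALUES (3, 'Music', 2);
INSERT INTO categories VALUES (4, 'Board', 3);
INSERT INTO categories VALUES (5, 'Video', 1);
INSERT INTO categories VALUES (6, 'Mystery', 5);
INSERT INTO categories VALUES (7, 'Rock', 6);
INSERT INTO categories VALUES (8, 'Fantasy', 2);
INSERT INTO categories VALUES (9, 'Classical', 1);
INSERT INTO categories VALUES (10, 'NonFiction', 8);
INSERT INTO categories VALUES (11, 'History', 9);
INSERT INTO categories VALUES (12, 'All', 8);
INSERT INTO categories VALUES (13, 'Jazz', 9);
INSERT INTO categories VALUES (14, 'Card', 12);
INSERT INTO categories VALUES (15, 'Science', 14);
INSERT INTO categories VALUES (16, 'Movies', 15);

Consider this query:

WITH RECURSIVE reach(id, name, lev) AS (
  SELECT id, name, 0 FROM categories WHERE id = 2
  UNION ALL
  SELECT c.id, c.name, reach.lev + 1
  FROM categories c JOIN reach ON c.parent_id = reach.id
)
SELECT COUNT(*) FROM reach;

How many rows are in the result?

9

Base: id=2 (Games) at lev 0.
Iteration 1: rows with parent_id in {2} -> Music (id 3, lev 1), Fantasy (id 8, lev 1).
Iteration 2: rows with parent_id in {3,8} -> Board (id 4, lev 2), NonFiction (id 10, lev 2), All (id 12, lev 2).
Iteration 3: rows with parent_id in {4,10,12} -> Card (id 14, lev 3).
Iteration 4: rows with parent_id in {14} -> Science (id 15, lev 4).
Iteration 5: rows with parent_id in {15} -> Movies (id 16, lev 5).
Iteration 6: no rows with parent_id in {16}; recursion stops.
Total rows emitted: 9.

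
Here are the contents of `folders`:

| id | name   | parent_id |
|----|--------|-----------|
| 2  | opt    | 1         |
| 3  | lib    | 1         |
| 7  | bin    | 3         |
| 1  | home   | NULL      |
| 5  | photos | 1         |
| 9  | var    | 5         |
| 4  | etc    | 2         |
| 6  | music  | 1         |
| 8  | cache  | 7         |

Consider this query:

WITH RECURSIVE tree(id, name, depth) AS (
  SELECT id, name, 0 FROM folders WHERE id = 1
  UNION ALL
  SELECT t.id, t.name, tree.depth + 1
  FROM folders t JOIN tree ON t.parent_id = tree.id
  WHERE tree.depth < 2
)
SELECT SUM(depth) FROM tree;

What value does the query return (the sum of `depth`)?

Base: id=1 (home) at depth 0.
Iteration 1: rows with parent_id in {1} -> opt (id 2, depth 1), lib (id 3, depth 1), photos (id 5, depth 1), music (id 6, depth 1).
Iteration 2: rows with parent_id in {2,3,5,6} -> etc (id 4, depth 2), bin (id 7, depth 2), var (id 9, depth 2).
Iteration 3: depth < 2 fails for all current rows; recursion stops.
SUM(depth) = 0 + 1 + 1 + 1 + 1 + 2 + 2 + 2 = 10.

10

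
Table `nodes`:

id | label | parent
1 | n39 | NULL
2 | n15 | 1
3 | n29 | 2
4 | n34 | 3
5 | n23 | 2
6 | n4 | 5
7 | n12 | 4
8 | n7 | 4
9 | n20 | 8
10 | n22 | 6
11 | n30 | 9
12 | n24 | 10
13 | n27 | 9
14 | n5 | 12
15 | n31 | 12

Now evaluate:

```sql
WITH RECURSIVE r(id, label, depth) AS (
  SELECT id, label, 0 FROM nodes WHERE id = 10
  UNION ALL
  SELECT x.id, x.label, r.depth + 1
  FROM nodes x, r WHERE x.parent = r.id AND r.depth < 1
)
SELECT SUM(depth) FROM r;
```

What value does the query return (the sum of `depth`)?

Base: id=10 (n22) at depth 0.
Iteration 1: rows with parent in {10} -> n24 (id 12, depth 1).
Iteration 2: depth < 1 fails for all current rows; recursion stops.
SUM(depth) = 0 + 1 = 1.

1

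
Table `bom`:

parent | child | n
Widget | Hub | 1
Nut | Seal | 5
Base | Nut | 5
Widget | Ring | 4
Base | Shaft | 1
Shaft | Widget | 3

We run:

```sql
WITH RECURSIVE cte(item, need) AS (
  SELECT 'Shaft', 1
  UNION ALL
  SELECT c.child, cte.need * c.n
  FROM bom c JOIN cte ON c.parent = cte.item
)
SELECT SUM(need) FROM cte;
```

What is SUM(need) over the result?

19

Base: (Shaft, need=1).
Iteration 1: components of {Shaft} -> Widget = 1*3 = 3.
Iteration 2: components of {Widget} -> Hub = 3*1 = 3, Ring = 3*4 = 12.
Iteration 3: no further components; recursion stops.
SUM(need) = 1 + 3 + 12 + 3 = 19.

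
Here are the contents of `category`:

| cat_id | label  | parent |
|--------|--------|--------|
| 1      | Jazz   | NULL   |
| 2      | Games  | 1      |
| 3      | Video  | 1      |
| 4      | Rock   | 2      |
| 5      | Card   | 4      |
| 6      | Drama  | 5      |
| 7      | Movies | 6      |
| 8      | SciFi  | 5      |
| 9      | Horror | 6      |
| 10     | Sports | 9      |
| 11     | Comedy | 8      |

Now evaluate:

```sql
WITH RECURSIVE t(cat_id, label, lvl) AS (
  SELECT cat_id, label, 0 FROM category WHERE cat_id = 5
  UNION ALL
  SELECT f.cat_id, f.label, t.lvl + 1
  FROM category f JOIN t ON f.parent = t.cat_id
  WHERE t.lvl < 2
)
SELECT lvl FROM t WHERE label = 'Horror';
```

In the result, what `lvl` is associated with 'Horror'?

2

Base: cat_id=5 (Card) at lvl 0.
Iteration 1: rows with parent in {5} -> Drama (id 6, lvl 1), SciFi (id 8, lvl 1).
Iteration 2: rows with parent in {6,8} -> Movies (id 7, lvl 2), Horror (id 9, lvl 2), Comedy (id 11, lvl 2).
Iteration 3: lvl < 2 fails for all current rows; recursion stops.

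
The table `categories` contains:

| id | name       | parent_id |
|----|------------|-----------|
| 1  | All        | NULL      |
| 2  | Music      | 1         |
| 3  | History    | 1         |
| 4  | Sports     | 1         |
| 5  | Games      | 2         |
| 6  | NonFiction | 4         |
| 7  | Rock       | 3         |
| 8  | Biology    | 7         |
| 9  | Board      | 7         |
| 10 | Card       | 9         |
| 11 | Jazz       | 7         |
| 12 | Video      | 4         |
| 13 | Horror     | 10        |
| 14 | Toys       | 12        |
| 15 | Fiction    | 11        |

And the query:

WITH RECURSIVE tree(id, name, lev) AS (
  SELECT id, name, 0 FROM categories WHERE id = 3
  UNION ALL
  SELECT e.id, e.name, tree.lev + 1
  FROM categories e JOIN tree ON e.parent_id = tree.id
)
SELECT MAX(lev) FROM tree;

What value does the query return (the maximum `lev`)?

Base: id=3 (History) at lev 0.
Iteration 1: rows with parent_id in {3} -> Rock (id 7, lev 1).
Iteration 2: rows with parent_id in {7} -> Biology (id 8, lev 2), Board (id 9, lev 2), Jazz (id 11, lev 2).
Iteration 3: rows with parent_id in {8,9,11} -> Card (id 10, lev 3), Fiction (id 15, lev 3).
Iteration 4: rows with parent_id in {10,15} -> Horror (id 13, lev 4).
Iteration 5: no rows with parent_id in {13}; recursion stops.
lev values: 0, 1, 2, 2, 2, 3, 3, 4; the maximum is 4.

4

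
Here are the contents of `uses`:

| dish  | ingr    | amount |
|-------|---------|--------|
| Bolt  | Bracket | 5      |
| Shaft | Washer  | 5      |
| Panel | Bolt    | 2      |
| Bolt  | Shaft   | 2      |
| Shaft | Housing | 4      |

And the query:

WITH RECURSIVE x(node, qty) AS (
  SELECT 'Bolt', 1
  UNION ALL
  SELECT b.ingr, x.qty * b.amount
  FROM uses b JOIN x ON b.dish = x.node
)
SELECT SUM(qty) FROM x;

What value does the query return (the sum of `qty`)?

26

Base: (Bolt, qty=1).
Iteration 1: components of {Bolt} -> Bracket = 1*5 = 5, Shaft = 1*2 = 2.
Iteration 2: components of {Bracket,Shaft} -> Housing = 2*4 = 8, Washer = 2*5 = 10.
Iteration 3: no further components; recursion stops.
SUM(qty) = 1 + 2 + 5 + 8 + 10 = 26.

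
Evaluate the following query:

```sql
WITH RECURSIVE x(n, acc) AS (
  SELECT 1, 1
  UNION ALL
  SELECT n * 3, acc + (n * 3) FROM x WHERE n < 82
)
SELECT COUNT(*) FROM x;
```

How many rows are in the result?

Base: n=1, acc=1.
Iteration 1: 1 < 82 holds -> n = 1 * 3 = 3, acc = 1 + 3 = 4.
Iteration 2: 3 < 82 holds -> n = 3 * 3 = 9, acc = 4 + 9 = 13.
Iteration 3: 9 < 82 holds -> n = 9 * 3 = 27, acc = 13 + 27 = 40.
Iteration 4: 27 < 82 holds -> n = 27 * 3 = 81, acc = 40 + 81 = 121.
Iteration 5: 81 < 82 holds -> n = 81 * 3 = 243, acc = 121 + 243 = 364.
Iteration 6: 243 < 82 fails; recursion stops.
Total rows emitted: 6.

6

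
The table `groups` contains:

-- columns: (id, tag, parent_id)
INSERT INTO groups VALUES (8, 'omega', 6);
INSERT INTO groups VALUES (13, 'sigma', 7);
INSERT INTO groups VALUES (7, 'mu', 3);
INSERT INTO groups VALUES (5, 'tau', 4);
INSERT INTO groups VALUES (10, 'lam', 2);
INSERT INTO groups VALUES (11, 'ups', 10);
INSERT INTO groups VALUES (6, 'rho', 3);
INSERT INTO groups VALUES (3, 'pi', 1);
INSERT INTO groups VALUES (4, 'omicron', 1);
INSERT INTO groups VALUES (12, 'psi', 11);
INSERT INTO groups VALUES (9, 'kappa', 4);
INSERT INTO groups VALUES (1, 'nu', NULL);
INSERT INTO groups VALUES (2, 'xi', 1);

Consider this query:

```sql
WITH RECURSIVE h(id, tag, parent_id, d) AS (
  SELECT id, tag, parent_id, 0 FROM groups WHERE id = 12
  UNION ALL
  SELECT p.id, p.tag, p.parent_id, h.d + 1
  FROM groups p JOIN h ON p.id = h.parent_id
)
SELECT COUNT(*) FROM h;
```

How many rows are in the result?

Base: id=12 (psi), parent_id=11, d 0.
Iteration 1: join on id=11 -> ups (id 11, parent_id=10, d 1).
Iteration 2: join on id=10 -> lam (id 10, parent_id=2, d 2).
Iteration 3: join on id=2 -> xi (id 2, parent_id=1, d 3).
Iteration 4: join on id=1 -> nu (id 1, parent_id=NULL, d 4).
Iteration 5: parent_id is NULL; no match; recursion stops.
Total rows emitted: 5.

5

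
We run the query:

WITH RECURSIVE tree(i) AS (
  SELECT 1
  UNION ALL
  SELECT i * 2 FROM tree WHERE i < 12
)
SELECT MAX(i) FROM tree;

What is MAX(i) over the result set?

16

Base: i=1.
Iteration 1: 1 < 12 holds -> i = 1 * 2 = 2.
Iteration 2: 2 < 12 holds -> i = 2 * 2 = 4.
Iteration 3: 4 < 12 holds -> i = 4 * 2 = 8.
Iteration 4: 8 < 12 holds -> i = 8 * 2 = 16.
Iteration 5: 16 < 12 fails; recursion stops.
i values: 1, 2, 4, 8, 16; the maximum is 16.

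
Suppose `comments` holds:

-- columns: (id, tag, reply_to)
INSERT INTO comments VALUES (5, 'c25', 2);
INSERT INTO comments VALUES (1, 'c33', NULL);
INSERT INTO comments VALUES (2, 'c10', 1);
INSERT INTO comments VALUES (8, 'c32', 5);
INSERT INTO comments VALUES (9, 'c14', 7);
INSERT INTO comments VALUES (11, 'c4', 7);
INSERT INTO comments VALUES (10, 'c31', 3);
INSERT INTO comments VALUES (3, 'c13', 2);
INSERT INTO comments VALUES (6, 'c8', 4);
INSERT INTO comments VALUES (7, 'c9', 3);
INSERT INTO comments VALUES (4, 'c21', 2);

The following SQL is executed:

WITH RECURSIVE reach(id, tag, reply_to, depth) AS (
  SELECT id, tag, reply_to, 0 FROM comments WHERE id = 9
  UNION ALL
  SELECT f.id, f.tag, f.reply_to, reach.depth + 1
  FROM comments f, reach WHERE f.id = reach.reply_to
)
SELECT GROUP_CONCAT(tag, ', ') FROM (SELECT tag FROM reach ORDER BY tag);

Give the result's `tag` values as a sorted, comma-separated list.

Base: id=9 (c14), reply_to=7, depth 0.
Iteration 1: join on id=7 -> c9 (id 7, reply_to=3, depth 1).
Iteration 2: join on id=3 -> c13 (id 3, reply_to=2, depth 2).
Iteration 3: join on id=2 -> c10 (id 2, reply_to=1, depth 3).
Iteration 4: join on id=1 -> c33 (id 1, reply_to=NULL, depth 4).
Iteration 5: reply_to is NULL; no match; recursion stops.

c10, c13, c14, c33, c9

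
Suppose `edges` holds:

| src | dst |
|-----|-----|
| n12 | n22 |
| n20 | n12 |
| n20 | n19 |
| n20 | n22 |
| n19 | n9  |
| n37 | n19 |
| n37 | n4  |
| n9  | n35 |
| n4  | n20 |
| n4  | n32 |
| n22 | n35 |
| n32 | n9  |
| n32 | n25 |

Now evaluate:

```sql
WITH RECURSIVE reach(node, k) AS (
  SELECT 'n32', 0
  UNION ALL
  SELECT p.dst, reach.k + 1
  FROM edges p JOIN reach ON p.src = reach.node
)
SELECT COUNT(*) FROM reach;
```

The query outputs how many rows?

Base: (n32, k=0).
Iteration 1: edges from {n32} -> (n25, k=1), (n9, k=1).
Iteration 2: edges from {n25,n9} -> (n35, k=2).
Iteration 3: no outgoing edges from {n35}; recursion stops.
Total rows emitted: 4.

4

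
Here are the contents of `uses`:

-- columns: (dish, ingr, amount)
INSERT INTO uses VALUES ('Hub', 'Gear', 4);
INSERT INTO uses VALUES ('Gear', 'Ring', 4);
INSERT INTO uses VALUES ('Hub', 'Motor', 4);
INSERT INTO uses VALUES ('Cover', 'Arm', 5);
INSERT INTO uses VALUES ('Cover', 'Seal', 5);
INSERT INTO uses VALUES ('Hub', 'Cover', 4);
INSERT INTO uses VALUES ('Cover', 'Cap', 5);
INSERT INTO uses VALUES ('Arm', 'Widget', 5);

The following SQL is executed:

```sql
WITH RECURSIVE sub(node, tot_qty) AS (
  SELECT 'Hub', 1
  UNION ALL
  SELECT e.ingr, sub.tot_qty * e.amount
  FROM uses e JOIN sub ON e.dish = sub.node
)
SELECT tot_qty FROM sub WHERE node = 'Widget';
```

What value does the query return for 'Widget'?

100

Base: (Hub, tot_qty=1).
Iteration 1: components of {Hub} -> Cover = 1*4 = 4, Gear = 1*4 = 4, Motor = 1*4 = 4.
Iteration 2: components of {Cover,Gear,Motor} -> Arm = 4*5 = 20, Cap = 4*5 = 20, Ring = 4*4 = 16, Seal = 4*5 = 20.
Iteration 3: components of {Arm,Cap,Ring,Seal} -> Widget = 20*5 = 100.
Iteration 4: no further components; recursion stops.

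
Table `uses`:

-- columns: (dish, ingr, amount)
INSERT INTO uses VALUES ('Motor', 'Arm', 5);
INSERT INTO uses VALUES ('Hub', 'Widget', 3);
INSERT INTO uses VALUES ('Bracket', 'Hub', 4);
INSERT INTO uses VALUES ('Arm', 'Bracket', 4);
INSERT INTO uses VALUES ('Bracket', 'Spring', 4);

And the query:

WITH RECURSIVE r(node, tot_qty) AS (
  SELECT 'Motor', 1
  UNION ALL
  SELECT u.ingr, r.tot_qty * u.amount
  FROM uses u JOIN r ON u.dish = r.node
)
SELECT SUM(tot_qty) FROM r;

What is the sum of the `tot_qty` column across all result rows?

426

Base: (Motor, tot_qty=1).
Iteration 1: components of {Motor} -> Arm = 1*5 = 5.
Iteration 2: components of {Arm} -> Bracket = 5*4 = 20.
Iteration 3: components of {Bracket} -> Hub = 20*4 = 80, Spring = 20*4 = 80.
Iteration 4: components of {Hub,Spring} -> Widget = 80*3 = 240.
Iteration 5: no further components; recursion stops.
SUM(tot_qty) = 1 + 5 + 20 + 80 + 80 + 240 = 426.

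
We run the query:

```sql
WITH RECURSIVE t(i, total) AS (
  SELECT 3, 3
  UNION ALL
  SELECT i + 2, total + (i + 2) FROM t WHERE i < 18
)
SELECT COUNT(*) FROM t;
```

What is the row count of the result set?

9

Base: i=3, total=3.
Iteration 1: 3 < 18 holds -> i = 3 + 2 = 5, total = 3 + 5 = 8.
Iteration 2: 5 < 18 holds -> i = 5 + 2 = 7, total = 8 + 7 = 15.
Iteration 3: 7 < 18 holds -> i = 7 + 2 = 9, total = 15 + 9 = 24.
Iteration 4: 9 < 18 holds -> i = 9 + 2 = 11, total = 24 + 11 = 35.
Iteration 5: 11 < 18 holds -> i = 11 + 2 = 13, total = 35 + 13 = 48.
Iteration 6: 13 < 18 holds -> i = 13 + 2 = 15, total = 48 + 15 = 63.
Iteration 7: 15 < 18 holds -> i = 15 + 2 = 17, total = 63 + 17 = 80.
Iteration 8: 17 < 18 holds -> i = 17 + 2 = 19, total = 80 + 19 = 99.
Iteration 9: 19 < 18 fails; recursion stops.
Total rows emitted: 9.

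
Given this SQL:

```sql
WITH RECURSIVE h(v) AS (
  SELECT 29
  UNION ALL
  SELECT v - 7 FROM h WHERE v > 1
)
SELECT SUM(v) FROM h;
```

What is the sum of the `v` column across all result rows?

75

Base: v=29.
Iteration 1: 29 > 1 holds -> v = 29 - 7 = 22.
Iteration 2: 22 > 1 holds -> v = 22 - 7 = 15.
Iteration 3: 15 > 1 holds -> v = 15 - 7 = 8.
Iteration 4: 8 > 1 holds -> v = 8 - 7 = 1.
Iteration 5: 1 > 1 fails; recursion stops.
SUM(v) = 29 + 22 + 15 + 8 + 1 = 75.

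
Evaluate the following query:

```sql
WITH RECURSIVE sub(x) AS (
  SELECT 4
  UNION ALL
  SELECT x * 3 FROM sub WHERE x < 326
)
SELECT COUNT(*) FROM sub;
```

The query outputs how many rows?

Base: x=4.
Iteration 1: 4 < 326 holds -> x = 4 * 3 = 12.
Iteration 2: 12 < 326 holds -> x = 12 * 3 = 36.
Iteration 3: 36 < 326 holds -> x = 36 * 3 = 108.
Iteration 4: 108 < 326 holds -> x = 108 * 3 = 324.
Iteration 5: 324 < 326 holds -> x = 324 * 3 = 972.
Iteration 6: 972 < 326 fails; recursion stops.
Total rows emitted: 6.

6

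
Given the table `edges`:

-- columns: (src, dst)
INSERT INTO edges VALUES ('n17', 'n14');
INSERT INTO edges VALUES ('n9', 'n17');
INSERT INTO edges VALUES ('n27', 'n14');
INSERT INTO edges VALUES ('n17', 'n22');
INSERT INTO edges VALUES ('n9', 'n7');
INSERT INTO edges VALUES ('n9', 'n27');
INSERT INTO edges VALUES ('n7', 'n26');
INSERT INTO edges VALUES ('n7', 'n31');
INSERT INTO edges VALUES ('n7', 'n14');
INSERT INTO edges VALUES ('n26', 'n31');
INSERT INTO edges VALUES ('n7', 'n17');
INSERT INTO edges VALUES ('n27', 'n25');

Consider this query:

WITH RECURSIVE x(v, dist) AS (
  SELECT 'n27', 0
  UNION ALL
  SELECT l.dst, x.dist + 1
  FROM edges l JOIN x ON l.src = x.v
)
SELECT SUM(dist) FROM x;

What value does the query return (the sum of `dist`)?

Base: (n27, dist=0).
Iteration 1: edges from {n27} -> (n14, dist=1), (n25, dist=1).
Iteration 2: no outgoing edges from {n14,n25}; recursion stops.
SUM(dist) = 0 + 1 + 1 = 2.

2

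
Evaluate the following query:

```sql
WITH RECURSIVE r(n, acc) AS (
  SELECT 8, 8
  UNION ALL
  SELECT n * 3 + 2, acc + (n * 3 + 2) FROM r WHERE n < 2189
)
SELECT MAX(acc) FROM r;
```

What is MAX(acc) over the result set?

Base: n=8, acc=8.
Iteration 1: 8 < 2189 holds -> n = 8 * 3 + 2 = 26, acc = 8 + 26 = 34.
Iteration 2: 26 < 2189 holds -> n = 26 * 3 + 2 = 80, acc = 34 + 80 = 114.
Iteration 3: 80 < 2189 holds -> n = 80 * 3 + 2 = 242, acc = 114 + 242 = 356.
Iteration 4: 242 < 2189 holds -> n = 242 * 3 + 2 = 728, acc = 356 + 728 = 1084.
Iteration 5: 728 < 2189 holds -> n = 728 * 3 + 2 = 2186, acc = 1084 + 2186 = 3270.
Iteration 6: 2186 < 2189 holds -> n = 2186 * 3 + 2 = 6560, acc = 3270 + 6560 = 9830.
Iteration 7: 6560 < 2189 fails; recursion stops.
acc values: 8, 34, 114, 356, 1084, 3270, 9830; the maximum is 9830.

9830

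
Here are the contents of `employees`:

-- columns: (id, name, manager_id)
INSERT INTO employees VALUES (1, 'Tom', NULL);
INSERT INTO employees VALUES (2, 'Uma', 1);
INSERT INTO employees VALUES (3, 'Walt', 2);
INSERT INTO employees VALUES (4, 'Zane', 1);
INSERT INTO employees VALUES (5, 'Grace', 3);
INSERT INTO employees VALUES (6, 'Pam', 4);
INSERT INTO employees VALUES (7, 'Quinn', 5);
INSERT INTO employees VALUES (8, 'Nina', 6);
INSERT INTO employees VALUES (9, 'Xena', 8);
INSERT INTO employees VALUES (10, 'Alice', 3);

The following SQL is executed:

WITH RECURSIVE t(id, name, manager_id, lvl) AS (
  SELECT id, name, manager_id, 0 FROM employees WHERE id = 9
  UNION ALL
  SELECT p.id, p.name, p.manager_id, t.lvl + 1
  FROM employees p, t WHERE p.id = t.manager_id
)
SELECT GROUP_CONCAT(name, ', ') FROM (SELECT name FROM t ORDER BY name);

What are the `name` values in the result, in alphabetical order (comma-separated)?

Base: id=9 (Xena), manager_id=8, lvl 0.
Iteration 1: join on id=8 -> Nina (id 8, manager_id=6, lvl 1).
Iteration 2: join on id=6 -> Pam (id 6, manager_id=4, lvl 2).
Iteration 3: join on id=4 -> Zane (id 4, manager_id=1, lvl 3).
Iteration 4: join on id=1 -> Tom (id 1, manager_id=NULL, lvl 4).
Iteration 5: manager_id is NULL; no match; recursion stops.

Nina, Pam, Tom, Xena, Zane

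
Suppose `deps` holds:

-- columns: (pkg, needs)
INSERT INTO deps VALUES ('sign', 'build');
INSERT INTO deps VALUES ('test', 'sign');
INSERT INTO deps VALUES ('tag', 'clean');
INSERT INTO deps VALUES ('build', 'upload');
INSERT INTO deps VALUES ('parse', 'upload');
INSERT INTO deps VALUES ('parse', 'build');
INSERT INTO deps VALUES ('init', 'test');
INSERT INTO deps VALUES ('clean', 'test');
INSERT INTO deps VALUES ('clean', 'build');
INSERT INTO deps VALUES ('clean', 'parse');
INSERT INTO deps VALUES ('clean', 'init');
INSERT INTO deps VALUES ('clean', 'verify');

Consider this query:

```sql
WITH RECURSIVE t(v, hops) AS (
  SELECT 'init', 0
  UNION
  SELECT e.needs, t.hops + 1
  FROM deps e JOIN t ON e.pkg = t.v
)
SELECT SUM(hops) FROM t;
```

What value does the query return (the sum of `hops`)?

Base: (init, hops=0).
Iteration 1: edges from {init} -> (test, hops=1).
Iteration 2: edges from {test} -> (sign, hops=2).
Iteration 3: edges from {sign} -> (build, hops=3).
Iteration 4: edges from {build} -> (upload, hops=4).
Iteration 5: no outgoing edges from {upload}; recursion stops.
SUM(hops) = 0 + 1 + 2 + 3 + 4 = 10.

10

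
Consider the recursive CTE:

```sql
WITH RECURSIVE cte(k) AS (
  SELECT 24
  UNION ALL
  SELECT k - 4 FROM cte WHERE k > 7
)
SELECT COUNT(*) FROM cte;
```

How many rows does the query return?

6

Base: k=24.
Iteration 1: 24 > 7 holds -> k = 24 - 4 = 20.
Iteration 2: 20 > 7 holds -> k = 20 - 4 = 16.
Iteration 3: 16 > 7 holds -> k = 16 - 4 = 12.
Iteration 4: 12 > 7 holds -> k = 12 - 4 = 8.
Iteration 5: 8 > 7 holds -> k = 8 - 4 = 4.
Iteration 6: 4 > 7 fails; recursion stops.
Total rows emitted: 6.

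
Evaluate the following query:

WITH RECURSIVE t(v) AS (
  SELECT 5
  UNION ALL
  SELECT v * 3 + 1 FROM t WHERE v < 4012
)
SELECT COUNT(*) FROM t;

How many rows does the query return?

8

Base: v=5.
Iteration 1: 5 < 4012 holds -> v = 5 * 3 + 1 = 16.
Iteration 2: 16 < 4012 holds -> v = 16 * 3 + 1 = 49.
Iteration 3: 49 < 4012 holds -> v = 49 * 3 + 1 = 148.
Iteration 4: 148 < 4012 holds -> v = 148 * 3 + 1 = 445.
Iteration 5: 445 < 4012 holds -> v = 445 * 3 + 1 = 1336.
Iteration 6: 1336 < 4012 holds -> v = 1336 * 3 + 1 = 4009.
Iteration 7: 4009 < 4012 holds -> v = 4009 * 3 + 1 = 12028.
Iteration 8: 12028 < 4012 fails; recursion stops.
Total rows emitted: 8.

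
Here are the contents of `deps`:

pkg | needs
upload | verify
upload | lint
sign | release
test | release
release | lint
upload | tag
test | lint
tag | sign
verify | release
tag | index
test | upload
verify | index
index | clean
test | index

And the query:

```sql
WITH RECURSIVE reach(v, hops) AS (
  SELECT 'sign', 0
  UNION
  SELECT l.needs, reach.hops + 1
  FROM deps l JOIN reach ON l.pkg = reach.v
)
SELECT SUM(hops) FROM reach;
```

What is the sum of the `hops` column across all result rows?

3

Base: (sign, hops=0).
Iteration 1: edges from {sign} -> (release, hops=1).
Iteration 2: edges from {release} -> (lint, hops=2).
Iteration 3: no outgoing edges from {lint}; recursion stops.
SUM(hops) = 0 + 1 + 2 = 3.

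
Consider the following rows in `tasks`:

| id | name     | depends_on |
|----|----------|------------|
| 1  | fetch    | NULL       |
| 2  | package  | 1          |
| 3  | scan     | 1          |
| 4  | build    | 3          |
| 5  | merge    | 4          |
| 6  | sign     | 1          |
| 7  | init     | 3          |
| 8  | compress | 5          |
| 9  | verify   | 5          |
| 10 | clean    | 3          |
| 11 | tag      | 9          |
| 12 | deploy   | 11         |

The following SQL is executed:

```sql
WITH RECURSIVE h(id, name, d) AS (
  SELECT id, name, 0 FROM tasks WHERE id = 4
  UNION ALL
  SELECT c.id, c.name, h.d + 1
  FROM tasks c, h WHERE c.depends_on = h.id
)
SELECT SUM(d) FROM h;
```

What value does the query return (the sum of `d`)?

12

Base: id=4 (build) at d 0.
Iteration 1: rows with depends_on in {4} -> merge (id 5, d 1).
Iteration 2: rows with depends_on in {5} -> compress (id 8, d 2), verify (id 9, d 2).
Iteration 3: rows with depends_on in {8,9} -> tag (id 11, d 3).
Iteration 4: rows with depends_on in {11} -> deploy (id 12, d 4).
Iteration 5: no rows with depends_on in {12}; recursion stops.
SUM(d) = 0 + 1 + 2 + 2 + 3 + 4 = 12.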